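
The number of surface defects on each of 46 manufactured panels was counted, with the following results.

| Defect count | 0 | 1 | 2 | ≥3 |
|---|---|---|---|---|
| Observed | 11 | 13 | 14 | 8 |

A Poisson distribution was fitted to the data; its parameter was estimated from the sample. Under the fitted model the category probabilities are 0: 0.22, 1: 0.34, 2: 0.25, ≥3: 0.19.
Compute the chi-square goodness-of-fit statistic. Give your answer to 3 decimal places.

Expected counts E_i = n·p_i: 46×0.22 = 10.12, 46×0.34 = 15.64, 46×0.25 = 11.5, 46×0.19 = 8.74.
0: (11 − 10.12)²/10.12 = 0.7744/10.12 = 0.0765
1: (13 − 15.64)²/15.64 = 6.9696/15.64 = 0.4456
2: (14 − 11.5)²/11.5 = 6.25/11.5 = 0.5435
≥3: (8 − 8.74)²/8.74 = 0.5476/8.74 = 0.0627
Sum = 1.128

1.128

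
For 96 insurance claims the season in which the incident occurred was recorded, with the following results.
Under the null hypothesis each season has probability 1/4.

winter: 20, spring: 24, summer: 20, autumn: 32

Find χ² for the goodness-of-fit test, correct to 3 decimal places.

4.000

Under H₀ each category has probability 1/4, so each expected count is 96/4 = 24.
cat         O        E   (O−E)²/E
winter     20       24     0.6667
spring     24       24     0.0000
summer     20       24     0.6667
autumn     32       24     2.6667
Sum = 4.000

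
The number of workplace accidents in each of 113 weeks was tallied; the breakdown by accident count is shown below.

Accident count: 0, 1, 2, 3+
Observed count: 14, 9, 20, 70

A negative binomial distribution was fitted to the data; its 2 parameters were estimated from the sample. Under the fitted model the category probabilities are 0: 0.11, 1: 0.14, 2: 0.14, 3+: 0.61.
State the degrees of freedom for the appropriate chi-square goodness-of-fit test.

There are k = 4 categories and 2 parameters estimated from the data, so df = 4 − 1 − 2 = 1.

1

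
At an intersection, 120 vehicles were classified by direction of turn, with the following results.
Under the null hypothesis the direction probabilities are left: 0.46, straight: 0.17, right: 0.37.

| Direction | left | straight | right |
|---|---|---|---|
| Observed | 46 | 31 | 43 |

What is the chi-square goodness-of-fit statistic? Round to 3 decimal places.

Expected counts E_i = n·p_i: 120×0.46 = 55.2, 120×0.17 = 20.4, 120×0.37 = 44.4.
cat           O        E   (O−E)²/E
left         46     55.2     1.5333
straight     31     20.4     5.5078
right        43     44.4     0.0441
Sum = 7.085

7.085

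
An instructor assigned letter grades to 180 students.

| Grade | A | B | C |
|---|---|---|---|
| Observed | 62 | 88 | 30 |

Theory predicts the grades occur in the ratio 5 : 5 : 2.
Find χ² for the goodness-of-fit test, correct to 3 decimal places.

4.507

Ratio total = 12. Expected counts: 180×5/12 = 75, 180×5/12 = 75, 180×2/12 = 30.
χ² = (62−75)²/75 + (88−75)²/75 + (30−30)²/30
   = 2.2533 + 2.2533 + 0.0000
Sum = 4.507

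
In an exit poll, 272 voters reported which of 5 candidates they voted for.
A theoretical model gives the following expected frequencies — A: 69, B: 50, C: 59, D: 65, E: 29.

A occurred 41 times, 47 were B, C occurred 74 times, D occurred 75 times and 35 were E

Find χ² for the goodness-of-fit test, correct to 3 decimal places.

A: (41 − 69)²/69 = 784/69 = 11.3623
B: (47 − 50)²/50 = 9/50 = 0.1800
C: (74 − 59)²/59 = 225/59 = 3.8136
D: (75 − 65)²/65 = 100/65 = 1.5385
E: (35 − 29)²/29 = 36/29 = 1.2414
Sum = 18.136

18.136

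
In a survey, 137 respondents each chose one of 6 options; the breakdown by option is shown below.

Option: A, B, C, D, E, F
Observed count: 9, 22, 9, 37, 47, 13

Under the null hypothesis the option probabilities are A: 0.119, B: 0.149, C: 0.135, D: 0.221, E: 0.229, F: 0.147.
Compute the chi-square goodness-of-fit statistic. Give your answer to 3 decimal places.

20.077

Expected counts E_i = n·p_i: 137×0.119 = 16.303, 137×0.149 = 20.413, 137×0.135 = 18.495, 137×0.221 = 30.277, 137×0.229 = 31.373, 137×0.147 = 20.139.
A: (9 − 16.303)²/16.303 = 53.333809/16.303 = 3.2714
B: (22 − 20.413)²/20.413 = 2.518569/20.413 = 0.1234
C: (9 − 18.495)²/18.495 = 90.155025/18.495 = 4.8746
D: (37 − 30.277)²/30.277 = 45.198729/30.277 = 1.4928
E: (47 − 31.373)²/31.373 = 244.203129/31.373 = 7.7839
F: (13 − 20.139)²/20.139 = 50.965321/20.139 = 2.5307
Sum = 20.077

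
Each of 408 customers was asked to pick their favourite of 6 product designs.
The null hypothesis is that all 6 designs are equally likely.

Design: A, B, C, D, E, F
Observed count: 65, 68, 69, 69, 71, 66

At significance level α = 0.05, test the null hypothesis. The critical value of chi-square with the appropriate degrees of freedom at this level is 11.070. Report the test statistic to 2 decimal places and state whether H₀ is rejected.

Expected count for each of the 6 categories: 408/6 = 68.
χ² = (65−68)²/68 + (68−68)²/68 + (69−68)²/68 + (69−68)²/68 + (71−68)²/68 + (66−68)²/68
   = 0.132 + 0.000 + 0.015 + 0.015 + 0.132 + 0.059
Sum = 0.35
df = 5. Since 0.35 < 11.070, we do not reject H₀.

0.35; do not reject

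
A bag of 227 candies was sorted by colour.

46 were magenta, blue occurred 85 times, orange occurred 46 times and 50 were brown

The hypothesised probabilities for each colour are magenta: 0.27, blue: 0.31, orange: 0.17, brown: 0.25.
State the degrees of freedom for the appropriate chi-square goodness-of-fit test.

There are k = 4 categories and no parameters were estimated from the data, so df = 4 − 1 = 3.

3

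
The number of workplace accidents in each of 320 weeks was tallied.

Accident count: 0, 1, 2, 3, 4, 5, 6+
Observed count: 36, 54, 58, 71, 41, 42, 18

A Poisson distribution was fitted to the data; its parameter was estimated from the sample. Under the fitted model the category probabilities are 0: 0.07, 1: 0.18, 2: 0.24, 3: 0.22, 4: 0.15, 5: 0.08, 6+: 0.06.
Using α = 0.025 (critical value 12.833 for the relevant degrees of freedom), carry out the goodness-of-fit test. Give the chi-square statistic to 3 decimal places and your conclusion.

24.691; reject

Expected counts E_i = n·p_i: 320×0.07 = 22.4, 320×0.18 = 57.6, 320×0.24 = 76.8, 320×0.22 = 70.4, 320×0.15 = 48, 320×0.08 = 25.6, 320×0.06 = 19.2.
cat         O        E   (O−E)²/E
0          36     22.4     8.2571
1          54     57.6     0.2250
2          58     76.8     4.6021
3          71     70.4     0.0051
4          41       48     1.0208
5          42     25.6    10.5063
6+         18     19.2     0.0750
Sum = 24.691
df = 5. Since 24.691 > 12.833, we reject H₀.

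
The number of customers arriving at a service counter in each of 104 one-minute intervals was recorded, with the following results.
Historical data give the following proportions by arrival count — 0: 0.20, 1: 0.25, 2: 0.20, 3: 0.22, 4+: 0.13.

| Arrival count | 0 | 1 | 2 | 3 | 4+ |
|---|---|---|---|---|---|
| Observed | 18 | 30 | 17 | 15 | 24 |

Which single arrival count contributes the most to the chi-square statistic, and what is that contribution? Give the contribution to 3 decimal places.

4+, 8.124

Expected counts E_i = n·p_i: 104×0.20 = 20.8, 104×0.25 = 26, 104×0.20 = 20.8, 104×0.22 = 22.88, 104×0.13 = 13.52.
0: (18 − 20.8)²/20.8 = 7.84/20.8 = 0.3769
1: (30 − 26)²/26 = 16/26 = 0.6154
2: (17 − 20.8)²/20.8 = 14.44/20.8 = 0.6942
3: (15 − 22.88)²/22.88 = 62.0944/22.88 = 2.7139
4+: (24 − 13.52)²/13.52 = 109.8304/13.52 = 8.1236
The largest term is for 4+: 8.124.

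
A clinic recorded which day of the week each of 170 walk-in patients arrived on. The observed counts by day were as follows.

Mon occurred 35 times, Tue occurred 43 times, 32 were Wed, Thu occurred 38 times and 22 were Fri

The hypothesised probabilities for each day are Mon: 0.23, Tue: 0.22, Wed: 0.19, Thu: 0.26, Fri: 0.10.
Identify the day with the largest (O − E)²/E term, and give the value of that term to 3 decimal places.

Expected counts E_i = n·p_i: 170×0.23 = 39.1, 170×0.22 = 37.4, 170×0.19 = 32.3, 170×0.26 = 44.2, 170×0.10 = 17.
cat         O        E   (O−E)²/E
Mon        35     39.1     0.4299
Tue        43     37.4     0.8385
Wed        32     32.3     0.0028
Thu        38     44.2     0.8697
Fri        22       17     1.4706
The largest term is for Fri: 1.471.

Fri, 1.471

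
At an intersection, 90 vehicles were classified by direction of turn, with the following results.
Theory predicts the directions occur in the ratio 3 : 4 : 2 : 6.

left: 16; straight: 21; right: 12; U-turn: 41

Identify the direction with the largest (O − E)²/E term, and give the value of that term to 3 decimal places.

U-turn, 0.694

Ratio total = 15. Expected counts: 90×3/15 = 18, 90×4/15 = 24, 90×2/15 = 12, 90×6/15 = 36.
χ² = (16−18)²/18 + (21−24)²/24 + (12−12)²/12 + (41−36)²/36
   = 0.2222 + 0.3750 + 0.0000 + 0.6944
The largest term is for U-turn: 0.694.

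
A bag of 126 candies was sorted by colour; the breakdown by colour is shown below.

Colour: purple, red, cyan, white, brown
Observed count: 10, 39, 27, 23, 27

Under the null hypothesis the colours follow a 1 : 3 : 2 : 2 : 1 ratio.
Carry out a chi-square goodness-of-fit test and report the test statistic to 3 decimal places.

14.357

Ratio total = 9. Expected counts: 126×1/9 = 14, 126×3/9 = 42, 126×2/9 = 28, 126×2/9 = 28, 126×1/9 = 14.
purple: (10 − 14)²/14 = 16/14 = 1.1429
red: (39 − 42)²/42 = 9/42 = 0.2143
cyan: (27 − 28)²/28 = 1/28 = 0.0357
white: (23 − 28)²/28 = 25/28 = 0.8929
brown: (27 − 14)²/14 = 169/14 = 12.0714
Sum = 14.357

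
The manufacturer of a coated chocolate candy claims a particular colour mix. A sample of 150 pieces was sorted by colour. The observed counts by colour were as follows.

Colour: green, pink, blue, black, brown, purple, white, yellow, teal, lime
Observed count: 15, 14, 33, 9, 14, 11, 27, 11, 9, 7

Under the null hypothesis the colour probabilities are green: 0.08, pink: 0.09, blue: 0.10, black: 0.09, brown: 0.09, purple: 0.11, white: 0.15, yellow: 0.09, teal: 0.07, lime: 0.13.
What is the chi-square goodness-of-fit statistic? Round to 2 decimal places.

Expected counts E_i = n·p_i: 150×0.08 = 12, 150×0.09 = 13.5, 150×0.10 = 15, 150×0.09 = 13.5, 150×0.09 = 13.5, 150×0.11 = 16.5, 150×0.15 = 22.5, 150×0.09 = 13.5, 150×0.07 = 10.5, 150×0.13 = 19.5.
cat         O        E   (O−E)²/E
green      15       12      0.750
pink       14     13.5      0.019
blue       33       15     21.600
black       9     13.5      1.500
brown      14     13.5      0.019
purple     11     16.5      1.833
white      27     22.5      0.900
yellow     11     13.5      0.463
teal        9     10.5      0.214
lime        7     19.5      8.013
Sum = 35.31

35.31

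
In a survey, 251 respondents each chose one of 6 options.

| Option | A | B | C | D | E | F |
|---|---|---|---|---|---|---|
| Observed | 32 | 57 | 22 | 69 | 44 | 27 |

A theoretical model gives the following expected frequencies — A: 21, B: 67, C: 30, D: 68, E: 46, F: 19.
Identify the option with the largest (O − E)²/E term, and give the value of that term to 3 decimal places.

cat         O        E   (O−E)²/E
A          32       21     5.7619
B          57       67     1.4925
C          22       30     2.1333
D          69       68     0.0147
E          44       46     0.0870
F          27       19     3.3684
The largest term is for A: 5.762.

A, 5.762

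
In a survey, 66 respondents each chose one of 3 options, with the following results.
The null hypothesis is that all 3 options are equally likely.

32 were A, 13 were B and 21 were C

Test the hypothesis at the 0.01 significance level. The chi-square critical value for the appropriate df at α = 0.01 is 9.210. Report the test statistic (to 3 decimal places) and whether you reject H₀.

Under H₀ each category has probability 1/3, so each expected count is 66/3 = 22.
χ² = (32−22)²/22 + (13−22)²/22 + (21−22)²/22
   = 4.5455 + 3.6818 + 0.0455
Sum = 8.273
df = 2. Since 8.273 < 9.210, we do not reject H₀.

8.273; do not reject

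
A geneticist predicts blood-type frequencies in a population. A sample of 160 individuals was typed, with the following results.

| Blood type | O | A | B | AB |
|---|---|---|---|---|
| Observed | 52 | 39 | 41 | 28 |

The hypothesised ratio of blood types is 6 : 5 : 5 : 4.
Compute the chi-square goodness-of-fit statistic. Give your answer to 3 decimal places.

0.883

Ratio total = 20. Expected counts: 160×6/20 = 48, 160×5/20 = 40, 160×5/20 = 40, 160×4/20 = 32.
χ² = (52−48)²/48 + (39−40)²/40 + (41−40)²/40 + (28−32)²/32
   = 0.3333 + 0.0250 + 0.0250 + 0.5000
Sum = 0.883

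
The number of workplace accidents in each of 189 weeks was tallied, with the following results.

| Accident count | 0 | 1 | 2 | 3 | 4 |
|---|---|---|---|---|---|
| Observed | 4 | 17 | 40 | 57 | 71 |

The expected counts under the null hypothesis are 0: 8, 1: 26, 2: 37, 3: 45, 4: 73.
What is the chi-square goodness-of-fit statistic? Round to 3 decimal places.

8.613

cat         O        E   (O−E)²/E
0           4        8     2.0000
1          17       26     3.1154
2          40       37     0.2432
3          57       45     3.2000
4          71       73     0.0548
Sum = 8.613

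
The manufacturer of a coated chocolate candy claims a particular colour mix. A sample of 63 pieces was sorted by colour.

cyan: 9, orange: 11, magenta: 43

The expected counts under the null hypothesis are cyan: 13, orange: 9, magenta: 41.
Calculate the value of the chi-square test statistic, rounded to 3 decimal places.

1.773

χ² = (9−13)²/13 + (11−9)²/9 + (43−41)²/41
   = 1.2308 + 0.4444 + 0.0976
Sum = 1.773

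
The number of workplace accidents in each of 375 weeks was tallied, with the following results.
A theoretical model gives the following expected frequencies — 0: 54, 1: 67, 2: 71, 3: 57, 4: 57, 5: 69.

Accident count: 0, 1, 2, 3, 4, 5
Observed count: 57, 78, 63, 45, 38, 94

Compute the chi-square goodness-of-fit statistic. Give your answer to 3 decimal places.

0: (57 − 54)²/54 = 9/54 = 0.1667
1: (78 − 67)²/67 = 121/67 = 1.8060
2: (63 − 71)²/71 = 64/71 = 0.9014
3: (45 − 57)²/57 = 144/57 = 2.5263
4: (38 − 57)²/57 = 361/57 = 6.3333
5: (94 − 69)²/69 = 625/69 = 9.0580
Sum = 20.792

20.792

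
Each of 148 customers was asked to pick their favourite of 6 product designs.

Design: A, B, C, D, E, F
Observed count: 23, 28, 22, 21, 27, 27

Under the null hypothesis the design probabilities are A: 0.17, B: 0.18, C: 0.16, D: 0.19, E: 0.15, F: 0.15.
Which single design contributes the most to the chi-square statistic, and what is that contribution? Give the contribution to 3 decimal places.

D, 1.803

Expected counts E_i = n·p_i: 148×0.17 = 25.16, 148×0.18 = 26.64, 148×0.16 = 23.68, 148×0.19 = 28.12, 148×0.15 = 22.2, 148×0.15 = 22.2.
χ² = (23−25.16)²/25.16 + (28−26.64)²/26.64 + (22−23.68)²/23.68 + (21−28.12)²/28.12 + (27−22.2)²/22.2 + (27−22.2)²/22.2
   = 0.1854 + 0.0694 + 0.1192 + 1.8028 + 1.0378 + 1.0378
The largest term is for D: 1.803.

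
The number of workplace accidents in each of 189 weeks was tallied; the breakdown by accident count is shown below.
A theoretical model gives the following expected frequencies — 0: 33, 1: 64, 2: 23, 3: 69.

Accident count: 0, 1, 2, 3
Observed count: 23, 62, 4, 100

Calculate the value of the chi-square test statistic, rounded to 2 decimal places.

32.72

χ² = (23−33)²/33 + (62−64)²/64 + (4−23)²/23 + (100−69)²/69
   = 3.030 + 0.063 + 15.696 + 13.928
Sum = 32.72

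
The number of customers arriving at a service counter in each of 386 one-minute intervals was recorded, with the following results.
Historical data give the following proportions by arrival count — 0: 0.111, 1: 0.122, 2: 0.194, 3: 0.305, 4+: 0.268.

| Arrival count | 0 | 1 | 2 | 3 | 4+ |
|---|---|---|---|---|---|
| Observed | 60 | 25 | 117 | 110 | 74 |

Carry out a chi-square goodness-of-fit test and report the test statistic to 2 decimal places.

49.81

Expected counts E_i = n·p_i: 386×0.111 = 42.846, 386×0.122 = 47.092, 386×0.194 = 74.884, 386×0.305 = 117.73, 386×0.268 = 103.448.
0: (60 − 42.846)²/42.846 = 294.259716/42.846 = 6.868
1: (25 − 47.092)²/47.092 = 488.056464/47.092 = 10.364
2: (117 − 74.884)²/74.884 = 1773.757456/74.884 = 23.687
3: (110 − 117.73)²/117.73 = 59.7529/117.73 = 0.508
4+: (74 − 103.448)²/103.448 = 867.184704/103.448 = 8.383
Sum = 49.81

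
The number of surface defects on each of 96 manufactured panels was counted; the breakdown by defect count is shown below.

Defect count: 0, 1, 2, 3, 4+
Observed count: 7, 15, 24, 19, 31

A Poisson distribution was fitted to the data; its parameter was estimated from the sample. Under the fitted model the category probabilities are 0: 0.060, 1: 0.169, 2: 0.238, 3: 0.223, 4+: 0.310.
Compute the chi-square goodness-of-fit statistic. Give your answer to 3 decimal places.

Expected counts E_i = n·p_i: 96×0.060 = 5.76, 96×0.169 = 16.224, 96×0.238 = 22.848, 96×0.223 = 21.408, 96×0.310 = 29.76.
0: (7 − 5.76)²/5.76 = 1.5376/5.76 = 0.2669
1: (15 − 16.224)²/16.224 = 1.498176/16.224 = 0.0923
2: (24 − 22.848)²/22.848 = 1.327104/22.848 = 0.0581
3: (19 − 21.408)²/21.408 = 5.798464/21.408 = 0.2709
4+: (31 − 29.76)²/29.76 = 1.5376/29.76 = 0.0517
Sum = 0.740

0.740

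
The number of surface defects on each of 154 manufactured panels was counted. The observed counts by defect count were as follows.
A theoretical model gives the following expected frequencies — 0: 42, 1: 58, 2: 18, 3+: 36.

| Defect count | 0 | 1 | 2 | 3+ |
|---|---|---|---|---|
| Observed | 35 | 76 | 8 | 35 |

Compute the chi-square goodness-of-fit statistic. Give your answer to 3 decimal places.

χ² = (35−42)²/42 + (76−58)²/58 + (8−18)²/18 + (35−36)²/36
   = 1.1667 + 5.5862 + 5.5556 + 0.0278
Sum = 12.336

12.336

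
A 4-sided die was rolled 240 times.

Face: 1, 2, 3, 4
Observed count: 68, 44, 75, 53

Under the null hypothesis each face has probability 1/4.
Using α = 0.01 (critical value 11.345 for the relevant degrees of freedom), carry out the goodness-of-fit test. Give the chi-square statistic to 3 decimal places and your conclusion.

9.900; do not reject

Expected count for each of the 4 categories: 240/4 = 60.
1: (68 − 60)²/60 = 64/60 = 1.0667
2: (44 − 60)²/60 = 256/60 = 4.2667
3: (75 − 60)²/60 = 225/60 = 3.7500
4: (53 − 60)²/60 = 49/60 = 0.8167
Sum = 9.900
df = 3. Since 9.900 < 11.345, we do not reject H₀.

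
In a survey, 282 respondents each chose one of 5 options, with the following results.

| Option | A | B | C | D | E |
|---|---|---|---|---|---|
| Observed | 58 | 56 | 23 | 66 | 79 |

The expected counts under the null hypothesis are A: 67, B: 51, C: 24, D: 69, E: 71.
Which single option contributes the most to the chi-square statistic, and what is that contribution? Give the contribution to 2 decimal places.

cat         O        E   (O−E)²/E
A          58       67      1.209
B          56       51      0.490
C          23       24      0.042
D          66       69      0.130
E          79       71      0.901
The largest term is for A: 1.21.

A, 1.21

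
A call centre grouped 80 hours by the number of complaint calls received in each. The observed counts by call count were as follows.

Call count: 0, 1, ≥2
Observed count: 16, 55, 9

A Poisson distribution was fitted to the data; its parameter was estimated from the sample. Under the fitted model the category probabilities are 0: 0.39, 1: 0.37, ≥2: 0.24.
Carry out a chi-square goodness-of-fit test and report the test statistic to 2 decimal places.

Expected counts E_i = n·p_i: 80×0.39 = 31.2, 80×0.37 = 29.6, 80×0.24 = 19.2.
0: (16 − 31.2)²/31.2 = 231.04/31.2 = 7.405
1: (55 − 29.6)²/29.6 = 645.16/29.6 = 21.796
≥2: (9 − 19.2)²/19.2 = 104.04/19.2 = 5.419
Sum = 34.62

34.62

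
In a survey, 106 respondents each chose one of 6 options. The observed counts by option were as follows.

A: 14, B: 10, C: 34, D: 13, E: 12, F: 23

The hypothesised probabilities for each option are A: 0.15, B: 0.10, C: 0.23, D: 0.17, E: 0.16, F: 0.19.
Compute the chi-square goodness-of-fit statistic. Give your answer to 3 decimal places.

7.312

Expected counts E_i = n·p_i: 106×0.15 = 15.9, 106×0.10 = 10.6, 106×0.23 = 24.38, 106×0.17 = 18.02, 106×0.16 = 16.96, 106×0.19 = 20.14.
χ² = (14−15.9)²/15.9 + (10−10.6)²/10.6 + (34−24.38)²/24.38 + (13−18.02)²/18.02 + (12−16.96)²/16.96 + (23−20.14)²/20.14
   = 0.2270 + 0.0340 + 3.7959 + 1.3985 + 1.4506 + 0.4061
Sum = 7.312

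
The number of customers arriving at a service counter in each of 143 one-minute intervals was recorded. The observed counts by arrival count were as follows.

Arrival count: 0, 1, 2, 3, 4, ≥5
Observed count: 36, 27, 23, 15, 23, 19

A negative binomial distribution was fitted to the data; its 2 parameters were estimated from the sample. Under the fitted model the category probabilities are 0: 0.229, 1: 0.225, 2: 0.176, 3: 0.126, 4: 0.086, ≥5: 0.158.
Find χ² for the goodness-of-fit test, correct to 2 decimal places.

11.73

Expected counts E_i = n·p_i: 143×0.229 = 32.747, 143×0.225 = 32.175, 143×0.176 = 25.168, 143×0.126 = 18.018, 143×0.086 = 12.298, 143×0.158 = 22.594.
0: (36 − 32.747)²/32.747 = 10.582009/32.747 = 0.323
1: (27 − 32.175)²/32.175 = 26.780625/32.175 = 0.832
2: (23 − 25.168)²/25.168 = 4.700224/25.168 = 0.187
3: (15 − 18.018)²/18.018 = 9.108324/18.018 = 0.506
4: (23 − 12.298)²/12.298 = 114.532804/12.298 = 9.313
≥5: (19 − 22.594)²/22.594 = 12.916836/22.594 = 0.572
Sum = 11.73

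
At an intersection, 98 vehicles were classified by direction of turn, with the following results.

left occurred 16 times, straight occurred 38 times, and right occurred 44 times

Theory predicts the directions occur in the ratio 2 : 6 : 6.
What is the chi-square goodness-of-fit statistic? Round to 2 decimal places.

0.76

Ratio total = 14. Expected counts: 98×2/14 = 14, 98×6/14 = 42, 98×6/14 = 42.
χ² = (16−14)²/14 + (38−42)²/42 + (44−42)²/42
   = 0.286 + 0.381 + 0.095
Sum = 0.76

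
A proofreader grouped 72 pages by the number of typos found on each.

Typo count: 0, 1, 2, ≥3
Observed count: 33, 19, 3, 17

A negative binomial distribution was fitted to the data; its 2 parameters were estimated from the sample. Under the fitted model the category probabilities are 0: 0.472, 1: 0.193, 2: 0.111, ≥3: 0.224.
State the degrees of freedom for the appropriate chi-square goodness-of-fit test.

1

There are k = 4 categories and 2 parameters estimated from the data, so df = 4 − 1 − 2 = 1.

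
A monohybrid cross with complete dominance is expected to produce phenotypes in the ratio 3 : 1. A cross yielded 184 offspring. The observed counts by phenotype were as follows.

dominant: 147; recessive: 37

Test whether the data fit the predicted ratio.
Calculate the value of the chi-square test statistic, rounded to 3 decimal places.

2.348

Ratio total = 4. Expected counts: 184×3/4 = 138, 184×1/4 = 46.
dominant: (147 − 138)²/138 = 81/138 = 0.5870
recessive: (37 − 46)²/46 = 81/46 = 1.7609
Sum = 2.348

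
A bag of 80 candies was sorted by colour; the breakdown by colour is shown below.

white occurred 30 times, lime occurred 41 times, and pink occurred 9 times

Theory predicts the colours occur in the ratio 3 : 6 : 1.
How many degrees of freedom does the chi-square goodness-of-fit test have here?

2

There are k = 3 categories and no parameters were estimated from the data, so df = 3 − 1 = 2.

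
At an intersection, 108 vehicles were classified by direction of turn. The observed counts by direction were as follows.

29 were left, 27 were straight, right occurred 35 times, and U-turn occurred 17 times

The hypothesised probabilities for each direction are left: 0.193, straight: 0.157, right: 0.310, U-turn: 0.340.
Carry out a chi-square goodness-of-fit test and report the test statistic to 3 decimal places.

19.800

Expected counts E_i = n·p_i: 108×0.193 = 20.844, 108×0.157 = 16.956, 108×0.310 = 33.48, 108×0.340 = 36.72.
χ² = (29−20.844)²/20.844 + (27−16.956)²/16.956 + (35−33.48)²/33.48 + (17−36.72)²/36.72
   = 3.1913 + 5.9496 + 0.0690 + 10.5904
Sum = 19.800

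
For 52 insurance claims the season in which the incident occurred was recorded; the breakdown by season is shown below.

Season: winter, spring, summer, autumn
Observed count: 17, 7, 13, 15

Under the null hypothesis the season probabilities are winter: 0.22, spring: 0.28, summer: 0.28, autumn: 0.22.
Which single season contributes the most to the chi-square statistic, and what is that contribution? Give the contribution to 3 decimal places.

spring, 3.925

Expected counts E_i = n·p_i: 52×0.22 = 11.44, 52×0.28 = 14.56, 52×0.28 = 14.56, 52×0.22 = 11.44.
winter: (17 − 11.44)²/11.44 = 30.9136/11.44 = 2.7022
spring: (7 − 14.56)²/14.56 = 57.1536/14.56 = 3.9254
summer: (13 − 14.56)²/14.56 = 2.4336/14.56 = 0.1671
autumn: (15 − 11.44)²/11.44 = 12.6736/11.44 = 1.1078
The largest term is for spring: 3.925.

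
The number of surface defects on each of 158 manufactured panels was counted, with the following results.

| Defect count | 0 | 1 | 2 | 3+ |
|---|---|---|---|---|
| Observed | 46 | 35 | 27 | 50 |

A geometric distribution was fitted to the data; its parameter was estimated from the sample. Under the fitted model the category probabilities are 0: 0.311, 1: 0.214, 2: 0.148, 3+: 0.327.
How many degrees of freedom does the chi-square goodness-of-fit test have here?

2

There are k = 4 categories and 1 parameter estimated from the data, so df = 4 − 1 − 1 = 2.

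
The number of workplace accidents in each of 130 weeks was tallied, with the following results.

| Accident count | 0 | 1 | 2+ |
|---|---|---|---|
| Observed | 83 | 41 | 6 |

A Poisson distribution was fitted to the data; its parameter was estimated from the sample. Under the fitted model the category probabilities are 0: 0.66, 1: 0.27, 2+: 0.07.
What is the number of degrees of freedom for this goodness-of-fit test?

There are k = 3 categories and 1 parameter estimated from the data, so df = 3 − 1 − 1 = 1.

1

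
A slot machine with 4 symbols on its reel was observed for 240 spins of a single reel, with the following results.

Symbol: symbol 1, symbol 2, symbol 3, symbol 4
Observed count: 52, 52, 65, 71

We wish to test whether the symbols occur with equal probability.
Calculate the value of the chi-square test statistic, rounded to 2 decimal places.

4.57

Under H₀ each category has probability 1/4, so each expected count is 240/4 = 60.
cat           O        E   (O−E)²/E
symbol 1     52       60      1.067
symbol 2     52       60      1.067
symbol 3     65       60      0.417
symbol 4     71       60      2.017
Sum = 4.57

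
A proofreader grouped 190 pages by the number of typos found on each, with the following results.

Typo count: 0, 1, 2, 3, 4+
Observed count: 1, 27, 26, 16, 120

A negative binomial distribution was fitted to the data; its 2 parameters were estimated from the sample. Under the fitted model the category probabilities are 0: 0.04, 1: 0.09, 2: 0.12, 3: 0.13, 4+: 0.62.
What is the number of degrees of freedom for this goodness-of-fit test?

2

There are k = 5 categories and 2 parameters estimated from the data, so df = 5 − 1 − 2 = 2.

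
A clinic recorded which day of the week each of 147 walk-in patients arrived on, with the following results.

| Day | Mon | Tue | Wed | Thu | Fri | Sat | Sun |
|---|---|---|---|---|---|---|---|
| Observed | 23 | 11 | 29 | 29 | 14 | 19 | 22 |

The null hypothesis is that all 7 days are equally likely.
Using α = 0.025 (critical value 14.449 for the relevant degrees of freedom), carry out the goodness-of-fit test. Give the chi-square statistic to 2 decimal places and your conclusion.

Expected count for each of the 7 categories: 147/7 = 21.
Mon: (23 − 21)²/21 = 4/21 = 0.190
Tue: (11 − 21)²/21 = 100/21 = 4.762
Wed: (29 − 21)²/21 = 64/21 = 3.048
Thu: (29 − 21)²/21 = 64/21 = 3.048
Fri: (14 − 21)²/21 = 49/21 = 2.333
Sat: (19 − 21)²/21 = 4/21 = 0.190
Sun: (22 − 21)²/21 = 1/21 = 0.048
Sum = 13.62
df = 6. Since 13.62 < 14.449, we do not reject H₀.

13.62; do not reject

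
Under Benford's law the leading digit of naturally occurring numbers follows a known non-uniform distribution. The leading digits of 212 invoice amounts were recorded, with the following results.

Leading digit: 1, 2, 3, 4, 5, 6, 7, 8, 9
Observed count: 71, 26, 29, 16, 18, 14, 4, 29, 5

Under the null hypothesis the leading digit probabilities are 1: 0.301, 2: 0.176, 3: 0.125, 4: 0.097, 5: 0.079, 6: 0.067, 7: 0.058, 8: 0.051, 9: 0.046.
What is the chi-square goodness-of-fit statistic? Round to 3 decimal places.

44.093

Expected counts E_i = n·p_i: 212×0.301 = 63.812, 212×0.176 = 37.312, 212×0.125 = 26.5, 212×0.097 = 20.564, 212×0.079 = 16.748, 212×0.067 = 14.204, 212×0.058 = 12.296, 212×0.051 = 10.812, 212×0.046 = 9.752.
1: (71 − 63.812)²/63.812 = 51.667344/63.812 = 0.8097
2: (26 − 37.312)²/37.312 = 127.961344/37.312 = 3.4295
3: (29 − 26.5)²/26.5 = 6.25/26.5 = 0.2358
4: (16 − 20.564)²/20.564 = 20.830096/20.564 = 1.0129
5: (18 − 16.748)²/16.748 = 1.567504/16.748 = 0.0936
6: (14 − 14.204)²/14.204 = 0.041616/14.204 = 0.0029
7: (4 − 12.296)²/12.296 = 68.823616/12.296 = 5.5972
8: (29 − 10.812)²/10.812 = 330.803344/10.812 = 30.5959
9: (5 − 9.752)²/9.752 = 22.581504/9.752 = 2.3156
Sum = 44.093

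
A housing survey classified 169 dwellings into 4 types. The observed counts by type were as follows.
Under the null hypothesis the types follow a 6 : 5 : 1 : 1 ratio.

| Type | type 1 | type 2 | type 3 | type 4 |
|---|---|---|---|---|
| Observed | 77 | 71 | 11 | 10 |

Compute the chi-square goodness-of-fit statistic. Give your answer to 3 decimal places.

1.567

Ratio total = 13. Expected counts: 169×6/13 = 78, 169×5/13 = 65, 169×1/13 = 13, 169×1/13 = 13.
type 1: (77 − 78)²/78 = 1/78 = 0.0128
type 2: (71 − 65)²/65 = 36/65 = 0.5538
type 3: (11 − 13)²/13 = 4/13 = 0.3077
type 4: (10 − 13)²/13 = 9/13 = 0.6923
Sum = 1.567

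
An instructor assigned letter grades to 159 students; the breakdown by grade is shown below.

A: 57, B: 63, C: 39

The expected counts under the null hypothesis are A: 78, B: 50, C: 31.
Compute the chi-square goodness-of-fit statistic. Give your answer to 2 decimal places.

cat         O        E   (O−E)²/E
A          57       78      5.654
B          63       50      3.380
C          39       31      2.065
Sum = 11.10

11.10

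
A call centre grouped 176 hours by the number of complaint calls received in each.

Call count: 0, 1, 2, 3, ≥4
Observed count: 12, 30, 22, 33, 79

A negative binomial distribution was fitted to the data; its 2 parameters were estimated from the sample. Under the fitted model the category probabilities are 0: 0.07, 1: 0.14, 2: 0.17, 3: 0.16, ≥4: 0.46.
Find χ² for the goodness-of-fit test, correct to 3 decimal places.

Expected counts E_i = n·p_i: 176×0.07 = 12.32, 176×0.14 = 24.64, 176×0.17 = 29.92, 176×0.16 = 28.16, 176×0.46 = 80.96.
0: (12 − 12.32)²/12.32 = 0.1024/12.32 = 0.0083
1: (30 − 24.64)²/24.64 = 28.7296/24.64 = 1.1660
2: (22 − 29.92)²/29.92 = 62.7264/29.92 = 2.0965
3: (33 − 28.16)²/28.16 = 23.4256/28.16 = 0.8319
≥4: (79 − 80.96)²/80.96 = 3.8416/80.96 = 0.0475
Sum = 4.150

4.150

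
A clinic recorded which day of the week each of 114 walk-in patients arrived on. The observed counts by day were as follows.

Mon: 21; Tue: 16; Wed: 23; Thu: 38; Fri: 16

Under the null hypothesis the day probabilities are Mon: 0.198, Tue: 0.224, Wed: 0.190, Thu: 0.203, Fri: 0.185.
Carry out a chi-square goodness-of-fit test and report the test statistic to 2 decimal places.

Expected counts E_i = n·p_i: 114×0.198 = 22.572, 114×0.224 = 25.536, 114×0.190 = 21.66, 114×0.203 = 23.142, 114×0.185 = 21.09.
Mon: (21 − 22.572)²/22.572 = 2.471184/22.572 = 0.109
Tue: (16 − 25.536)²/25.536 = 90.935296/25.536 = 3.561
Wed: (23 − 21.66)²/21.66 = 1.7956/21.66 = 0.083
Thu: (38 − 23.142)²/23.142 = 220.760164/23.142 = 9.539
Fri: (16 − 21.09)²/21.09 = 25.9081/21.09 = 1.228
Sum = 14.52

14.52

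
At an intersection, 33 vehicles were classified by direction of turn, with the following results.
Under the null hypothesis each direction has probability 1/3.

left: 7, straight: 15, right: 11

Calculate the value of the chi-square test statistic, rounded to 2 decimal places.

2.91

Under H₀ each category has probability 1/3, so each expected count is 33/3 = 11.
left: (7 − 11)²/11 = 16/11 = 1.455
straight: (15 − 11)²/11 = 16/11 = 1.455
right: (11 − 11)²/11 = 0/11 = 0.000
Sum = 2.91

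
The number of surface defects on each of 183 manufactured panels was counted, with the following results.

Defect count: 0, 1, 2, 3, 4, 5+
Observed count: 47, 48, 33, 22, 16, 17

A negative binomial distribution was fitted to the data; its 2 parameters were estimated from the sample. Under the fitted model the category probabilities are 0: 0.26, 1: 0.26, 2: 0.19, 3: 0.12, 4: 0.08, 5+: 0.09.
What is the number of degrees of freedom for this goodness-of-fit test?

There are k = 6 categories and 2 parameters estimated from the data, so df = 6 − 1 − 2 = 3.

3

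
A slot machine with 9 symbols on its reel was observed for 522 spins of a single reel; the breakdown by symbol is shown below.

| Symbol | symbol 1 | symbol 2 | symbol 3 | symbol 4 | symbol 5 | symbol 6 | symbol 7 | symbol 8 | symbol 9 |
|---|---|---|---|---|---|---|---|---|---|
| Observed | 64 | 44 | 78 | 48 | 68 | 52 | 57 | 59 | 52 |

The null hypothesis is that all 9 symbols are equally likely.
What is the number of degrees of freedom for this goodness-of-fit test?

8

There are k = 9 categories and no parameters were estimated from the data, so df = 9 − 1 = 8.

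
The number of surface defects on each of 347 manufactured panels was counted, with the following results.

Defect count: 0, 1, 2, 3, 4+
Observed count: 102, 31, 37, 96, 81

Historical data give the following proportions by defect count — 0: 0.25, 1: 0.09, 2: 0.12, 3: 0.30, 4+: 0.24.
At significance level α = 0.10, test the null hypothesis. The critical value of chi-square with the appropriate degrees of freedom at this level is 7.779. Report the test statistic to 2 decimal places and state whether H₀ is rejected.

3.89; do not reject

Expected counts E_i = n·p_i: 347×0.25 = 86.75, 347×0.09 = 31.23, 347×0.12 = 41.64, 347×0.30 = 104.1, 347×0.24 = 83.28.
cat         O        E   (O−E)²/E
0         102    86.75      2.681
1          31    31.23      0.002
2          37    41.64      0.517
3          96    104.1      0.630
4+         81    83.28      0.062
Sum = 3.89
df = 4. Since 3.89 < 7.779, we do not reject H₀.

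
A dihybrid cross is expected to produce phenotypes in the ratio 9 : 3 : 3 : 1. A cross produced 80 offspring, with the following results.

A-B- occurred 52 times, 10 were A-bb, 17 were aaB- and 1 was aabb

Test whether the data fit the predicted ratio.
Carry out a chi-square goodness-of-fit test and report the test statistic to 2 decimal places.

Ratio total = 16. Expected counts: 80×9/16 = 45, 80×3/16 = 15, 80×3/16 = 15, 80×1/16 = 5.
A-B-: (52 − 45)²/45 = 49/45 = 1.089
A-bb: (10 − 15)²/15 = 25/15 = 1.667
aaB-: (17 − 15)²/15 = 4/15 = 0.267
aabb: (1 − 5)²/5 = 16/5 = 3.200
Sum = 6.22

6.22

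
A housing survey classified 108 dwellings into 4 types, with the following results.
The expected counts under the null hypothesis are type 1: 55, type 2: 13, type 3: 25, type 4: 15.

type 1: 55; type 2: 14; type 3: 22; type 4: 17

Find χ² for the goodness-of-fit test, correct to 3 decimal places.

0.704

cat         O        E   (O−E)²/E
type 1     55       55     0.0000
type 2     14       13     0.0769
type 3     22       25     0.3600
type 4     17       15     0.2667
Sum = 0.704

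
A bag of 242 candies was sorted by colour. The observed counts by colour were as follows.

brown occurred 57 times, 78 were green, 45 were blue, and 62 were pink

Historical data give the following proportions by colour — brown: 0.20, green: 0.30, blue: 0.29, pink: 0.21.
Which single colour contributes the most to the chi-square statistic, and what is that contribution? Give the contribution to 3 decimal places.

Expected counts E_i = n·p_i: 242×0.20 = 48.4, 242×0.30 = 72.6, 242×0.29 = 70.18, 242×0.21 = 50.82.
χ² = (57−48.4)²/48.4 + (78−72.6)²/72.6 + (45−70.18)²/70.18 + (62−50.82)²/50.82
   = 1.5281 + 0.4017 + 9.0344 + 2.4595
The largest term is for blue: 9.034.

blue, 9.034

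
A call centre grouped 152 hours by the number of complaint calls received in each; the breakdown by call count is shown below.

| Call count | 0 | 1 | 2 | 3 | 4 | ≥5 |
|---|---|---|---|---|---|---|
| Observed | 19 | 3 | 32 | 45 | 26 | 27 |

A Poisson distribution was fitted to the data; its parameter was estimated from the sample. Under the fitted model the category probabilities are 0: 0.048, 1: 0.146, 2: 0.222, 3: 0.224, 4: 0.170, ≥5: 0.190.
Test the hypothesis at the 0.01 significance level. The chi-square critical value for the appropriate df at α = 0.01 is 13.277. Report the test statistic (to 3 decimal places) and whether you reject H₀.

Expected counts E_i = n·p_i: 152×0.048 = 7.296, 152×0.146 = 22.192, 152×0.222 = 33.744, 152×0.224 = 34.048, 152×0.170 = 25.84, 152×0.190 = 28.88.
0: (19 − 7.296)²/7.296 = 136.983616/7.296 = 18.7752
1: (3 − 22.192)²/22.192 = 368.332864/22.192 = 16.5976
2: (32 − 33.744)²/33.744 = 3.041536/33.744 = 0.0901
3: (45 − 34.048)²/34.048 = 119.946304/34.048 = 3.5229
4: (26 − 25.84)²/25.84 = 0.0256/25.84 = 0.0010
≥5: (27 − 28.88)²/28.88 = 3.5344/28.88 = 0.1224
Sum = 39.109
df = 4. Since 39.109 > 13.277, we reject H₀.

39.109; reject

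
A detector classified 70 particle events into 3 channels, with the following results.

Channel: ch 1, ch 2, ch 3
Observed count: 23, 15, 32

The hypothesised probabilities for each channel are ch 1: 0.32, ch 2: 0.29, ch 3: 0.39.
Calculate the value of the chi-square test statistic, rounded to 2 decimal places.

Expected counts E_i = n·p_i: 70×0.32 = 22.4, 70×0.29 = 20.3, 70×0.39 = 27.3.
cat         O        E   (O−E)²/E
ch 1       23     22.4      0.016
ch 2       15     20.3      1.384
ch 3       32     27.3      0.809
Sum = 2.21

2.21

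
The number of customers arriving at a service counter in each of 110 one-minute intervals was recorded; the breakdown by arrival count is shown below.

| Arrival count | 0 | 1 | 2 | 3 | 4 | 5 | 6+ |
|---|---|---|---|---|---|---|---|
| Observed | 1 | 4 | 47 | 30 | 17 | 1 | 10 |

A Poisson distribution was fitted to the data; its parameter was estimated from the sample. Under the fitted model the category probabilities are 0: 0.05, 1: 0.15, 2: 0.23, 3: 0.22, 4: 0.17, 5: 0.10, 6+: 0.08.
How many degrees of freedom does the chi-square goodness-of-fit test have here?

5

There are k = 7 categories and 1 parameter estimated from the data, so df = 7 − 1 − 1 = 5.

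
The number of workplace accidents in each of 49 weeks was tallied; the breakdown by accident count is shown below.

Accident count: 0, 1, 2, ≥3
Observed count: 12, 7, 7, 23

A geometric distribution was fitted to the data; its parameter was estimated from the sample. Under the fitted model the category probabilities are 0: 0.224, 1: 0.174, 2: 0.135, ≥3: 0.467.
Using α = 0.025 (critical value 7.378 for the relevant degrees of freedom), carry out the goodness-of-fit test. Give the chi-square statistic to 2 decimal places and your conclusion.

0.39; do not reject

Expected counts E_i = n·p_i: 49×0.224 = 10.976, 49×0.174 = 8.526, 49×0.135 = 6.615, 49×0.467 = 22.883.
cat         O        E   (O−E)²/E
0          12   10.976      0.096
1           7    8.526      0.273
2           7    6.615      0.022
≥3         23   22.883      0.001
Sum = 0.39
df = 2. Since 0.39 < 7.378, we do not reject H₀.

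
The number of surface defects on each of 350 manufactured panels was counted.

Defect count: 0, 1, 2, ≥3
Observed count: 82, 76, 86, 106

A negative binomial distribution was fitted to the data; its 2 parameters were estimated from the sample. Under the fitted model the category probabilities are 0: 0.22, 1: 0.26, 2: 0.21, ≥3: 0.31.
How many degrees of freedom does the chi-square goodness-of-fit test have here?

1

There are k = 4 categories and 2 parameters estimated from the data, so df = 4 − 1 − 2 = 1.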